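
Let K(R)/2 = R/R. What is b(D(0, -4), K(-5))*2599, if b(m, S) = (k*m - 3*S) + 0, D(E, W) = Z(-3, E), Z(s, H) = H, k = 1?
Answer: -15594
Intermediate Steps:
D(E, W) = E
K(R) = 2 (K(R) = 2*(R/R) = 2*1 = 2)
b(m, S) = m - 3*S (b(m, S) = (1*m - 3*S) + 0 = (m - 3*S) + 0 = m - 3*S)
b(D(0, -4), K(-5))*2599 = (0 - 3*2)*2599 = (0 - 6)*2599 = -6*2599 = -15594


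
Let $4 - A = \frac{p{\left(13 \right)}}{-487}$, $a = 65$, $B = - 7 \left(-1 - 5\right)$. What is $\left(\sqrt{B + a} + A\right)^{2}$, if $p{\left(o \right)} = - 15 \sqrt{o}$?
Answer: $\frac{\left(1948 - 15 \sqrt{13} + 487 \sqrt{107}\right)^{2}}{237169} \approx 202.58$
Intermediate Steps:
$B = 42$ ($B = \left(-7\right) \left(-6\right) = 42$)
$A = 4 - \frac{15 \sqrt{13}}{487}$ ($A = 4 - \frac{\left(-15\right) \sqrt{13}}{-487} = 4 - - 15 \sqrt{13} \left(- \frac{1}{487}\right) = 4 - \frac{15 \sqrt{13}}{487} \approx 3.8889$)
$\left(\sqrt{B + a} + A\right)^{2} = \left(\sqrt{42 + 65} + \left(4 - \frac{15 \sqrt{13}}{487}\right)\right)^{2} = \left(\sqrt{107} + \left(4 - \frac{15 \sqrt{13}}{487}\right)\right)^{2} = \left(4 + \sqrt{107} - \frac{15 \sqrt{13}}{487}\right)^{2}$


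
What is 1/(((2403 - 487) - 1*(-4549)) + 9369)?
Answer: 1/15834 ≈ 6.3155e-5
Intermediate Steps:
1/(((2403 - 487) - 1*(-4549)) + 9369) = 1/((1916 + 4549) + 9369) = 1/(6465 + 9369) = 1/15834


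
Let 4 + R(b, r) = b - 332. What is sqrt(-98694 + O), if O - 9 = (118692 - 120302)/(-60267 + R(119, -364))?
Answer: I*sqrt(90255161243530)/30242 ≈ 314.14*I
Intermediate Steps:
R(b, r) = -336 + b (R(b, r) = -4 + (b - 332) = -4 + (-332 + b) = -336 + b)
O = 272983/30242 (O = 9 + (118692 - 120302)/(-60267 + (-336 + 119)) = 9 - 1610/(-60267 - 217) = 9 - 1610/(-60484) = 9 - 1610*(-1/60484) = 9 + 805/30242 = 272983/30242 ≈ 9.0266)
sqrt(-98694 + O) = sqrt(-98694 + 272983/30242) = sqrt(-2984430965/30242) = I*sqrt(90255161243530)/30242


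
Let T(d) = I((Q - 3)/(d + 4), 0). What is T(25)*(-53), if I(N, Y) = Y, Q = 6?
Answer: 0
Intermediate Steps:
T(d) = 0
T(25)*(-53) = 0*(-53) = 0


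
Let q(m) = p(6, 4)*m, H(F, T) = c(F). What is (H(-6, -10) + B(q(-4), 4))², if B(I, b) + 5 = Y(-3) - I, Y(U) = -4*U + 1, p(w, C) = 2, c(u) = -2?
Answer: 196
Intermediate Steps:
H(F, T) = -2
q(m) = 2*m
Y(U) = 1 - 4*U
B(I, b) = 8 - I (B(I, b) = -5 + ((1 - 4*(-3)) - I) = -5 + ((1 + 12) - I) = -5 + (13 - I) = 8 - I)
(H(-6, -10) + B(q(-4), 4))² = (-2 + (8 - 2*(-4)))² = (-2 + (8 - 1*(-8)))² = (-2 + (8 + 8))² = (-2 + 16)² = 14² = 196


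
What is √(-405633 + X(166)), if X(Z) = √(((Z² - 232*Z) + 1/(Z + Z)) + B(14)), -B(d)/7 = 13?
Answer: √(-11177622948 + 166*I*√304411049)/166 ≈ 0.082514 + 636.89*I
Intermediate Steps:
B(d) = -91 (B(d) = -7*13 = -91)
X(Z) = √(-91 + Z² + 1/(2*Z) - 232*Z) (X(Z) = √(((Z² - 232*Z) + 1/(Z + Z)) - 91) = √(((Z² - 232*Z) + 1/(2*Z)) - 91) = √((Z² + 1/(2*Z) - 232*Z) - 91) = √(-91 + Z² + 1/(2*Z) - 232*Z))
√(-405633 + X(166)) = √(-405633 + √(-364 - 928*166 + 2/166 + 4*166²)/2) = √(-405633 + √(-364 - 154048 + 2*(1/166) + 4*27556)/2) = √(-405633 + √(-364 - 154048 + 1/83 + 110224)/2) = √(-405633 + √(-3667603/83)/2) = √(-405633 + (I*√304411049/83)/2) = √(-405633 + I*√304411049/166)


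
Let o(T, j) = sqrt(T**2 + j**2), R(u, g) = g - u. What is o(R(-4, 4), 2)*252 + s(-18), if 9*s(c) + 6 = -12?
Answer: -2 + 504*sqrt(17) ≈ 2076.0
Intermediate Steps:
s(c) = -2 (s(c) = -2/3 + (1/9)*(-12) = -2/3 - 4/3 = -2)
o(R(-4, 4), 2)*252 + s(-18) = sqrt((4 - 1*(-4))**2 + 2**2)*252 - 2 = sqrt((4 + 4)**2 + 4)*252 - 2 = sqrt(8**2 + 4)*252 - 2 = sqrt(64 + 4)*252 - 2 = sqrt(68)*252 - 2 = (2*sqrt(17))*252 - 2 = 504*sqrt(17) - 2 = -2 + 504*sqrt(17)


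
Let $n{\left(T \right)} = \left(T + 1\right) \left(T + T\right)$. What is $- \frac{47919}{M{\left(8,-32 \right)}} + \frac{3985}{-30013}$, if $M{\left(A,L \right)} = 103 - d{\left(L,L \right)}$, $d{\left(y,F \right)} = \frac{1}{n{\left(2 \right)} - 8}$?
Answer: $- \frac{1918136541}{4111781} \approx -466.5$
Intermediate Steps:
$n{\left(T \right)} = 2 T \left(1 + T\right)$ ($n{\left(T \right)} = \left(1 + T\right) 2 T = 2 T \left(1 + T\right)$)
$d{\left(y,F \right)} = \frac{1}{4}$ ($d{\left(y,F \right)} = \frac{1}{2 \cdot 2 \left(1 + 2\right) - 8} = \frac{1}{2 \cdot 2 \cdot 3 - 8} = \frac{1}{12 - 8} = \frac{1}{4}$)
$M{\left(A,L \right)} = \frac{411}{4}$ ($M{\left(A,L \right)} = 103 - \frac{1}{4} = \frac{411}{4}$)
$- \frac{47919}{M{\left(8,-32 \right)}} + \frac{3985}{-30013} = - \frac{47919}{\frac{411}{4}} + \frac{3985}{-30013} = \left(-47919\right) \frac{4}{411} + 3985 \left(- \frac{1}{30013}\right) = - \frac{63892}{137} - \frac{3985}{30013} = - \frac{1918136541}{4111781}$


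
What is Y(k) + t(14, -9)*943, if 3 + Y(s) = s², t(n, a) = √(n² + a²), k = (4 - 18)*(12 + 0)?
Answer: 28221 + 943*√277 ≈ 43916.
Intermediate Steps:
k = -168 (k = -14*12 = -168)
t(n, a) = √(a² + n²)
Y(s) = -3 + s²
Y(k) + t(14, -9)*943 = (-3 + (-168)²) + √((-9)² + 14²)*943 = (-3 + 28224) + √(81 + 196)*943 = 28221 + √277*943 = 28221 + 943*√277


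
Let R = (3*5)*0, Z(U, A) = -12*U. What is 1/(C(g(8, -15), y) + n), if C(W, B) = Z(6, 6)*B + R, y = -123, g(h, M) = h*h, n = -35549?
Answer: -1/26693 ≈ -3.7463e-5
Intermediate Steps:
g(h, M) = h²
R = 0 (R = 15*0 = 0)
C(W, B) = -72*B (C(W, B) = (-12*6)*B + 0 = -72*B + 0 = -72*B)
1/(C(g(8, -15), y) + n) = 1/(-72*(-123) - 35549) = 1/(8856 - 35549) = 1/(-26693) = -1/26693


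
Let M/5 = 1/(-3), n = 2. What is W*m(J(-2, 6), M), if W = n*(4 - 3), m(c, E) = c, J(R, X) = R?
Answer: -4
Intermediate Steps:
M = -5/3 (M = 5/(-3) = 5*(-⅓) = -5/3 ≈ -1.6667)
W = 2 (W = 2*(4 - 3) = 2*1 = 2)
W*m(J(-2, 6), M) = 2*(-2) = -4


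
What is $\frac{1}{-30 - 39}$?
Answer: $- \frac{1}{69} \approx -0.014493$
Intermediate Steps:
$\frac{1}{-30 - 39} = \frac{1}{-69} = - \frac{1}{69}$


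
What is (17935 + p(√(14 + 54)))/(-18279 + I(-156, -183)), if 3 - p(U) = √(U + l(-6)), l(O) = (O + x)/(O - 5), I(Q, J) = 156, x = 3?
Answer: -17938/18123 + √(33 + 242*√17)/199353 ≈ -0.98963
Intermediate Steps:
l(O) = (3 + O)/(-5 + O) (l(O) = (O + 3)/(O - 5) = (3 + O)/(-5 + O))
p(U) = 3 - √(3/11 + U) (p(U) = 3 - √(U + (3 - 6)/(-5 - 6)) = 3 - √(U - 3/(-11)) = 3 - √(U - 1/11*(-3)) = 3 - √(U + 3/11) = 3 - √(3/11 + U))
(17935 + p(√(14 + 54)))/(-18279 + I(-156, -183)) = (17935 + (3 - √(33 + 121*√(14 + 54))/11))/(-18279 + 156) = (17935 + (3 - √(33 + 121*√68)/11))/(-18123) = (17935 + (3 - √(33 + 121*(2*√17))/11))*(-1/18123) = (17935 + (3 - √(33 + 242*√17)/11))*(-1/18123) = (17938 - √(33 + 242*√17)/11)*(-1/18123) = -17938/18123 + √(33 + 242*√17)/199353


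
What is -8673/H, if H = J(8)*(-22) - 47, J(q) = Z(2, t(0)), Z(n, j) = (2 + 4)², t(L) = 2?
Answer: 8673/839 ≈ 10.337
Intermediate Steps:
Z(n, j) = 36 (Z(n, j) = 6² = 36)
J(q) = 36
H = -839 (H = 36*(-22) - 47 = -792 - 47 = -839)
-8673/H = -8673/(-839) = -8673*(-1/839) = 8673/839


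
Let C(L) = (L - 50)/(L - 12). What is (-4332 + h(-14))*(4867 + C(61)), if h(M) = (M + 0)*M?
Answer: -986411184/49 ≈ -2.0131e+7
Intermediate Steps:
h(M) = M² (h(M) = M*M = M²)
C(L) = (-50 + L)/(-12 + L)
(-4332 + h(-14))*(4867 + C(61)) = (-4332 + (-14)²)*(4867 + (-50 + 61)/(-12 + 61)) = (-4332 + 196)*(4867 + 11/49) = -4136*(4867 + (1/49)*11) = -4136*(4867 + 11/49) = -4136*238494/49 = -986411184/49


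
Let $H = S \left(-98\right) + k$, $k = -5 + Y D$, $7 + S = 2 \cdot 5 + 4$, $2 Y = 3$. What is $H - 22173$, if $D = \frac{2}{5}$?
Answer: $- \frac{114317}{5} \approx -22863.0$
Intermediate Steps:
$Y = \frac{3}{2}$ ($Y = \frac{1}{2} \cdot 3 = \frac{3}{2} \approx 1.5$)
$D = \frac{2}{5}$ ($D = 2 \cdot \frac{1}{5} = \frac{2}{5} \approx 0.4$)
$S = 7$ ($S = -7 + \left(2 \cdot 5 + 4\right) = -7 + \left(10 + 4\right) = -7 + 14 = 7$)
$k = - \frac{22}{5}$ ($k = -5 + \frac{3}{2} \cdot \frac{2}{5} = -5 + \frac{3}{5} = - \frac{22}{5} \approx -4.4$)
$H = - \frac{3452}{5}$ ($H = 7 \left(-98\right) - \frac{22}{5} = -686 - \frac{22}{5} = - \frac{3452}{5} \approx -690.4$)
$H - 22173 = - \frac{3452}{5} - 22173 = - \frac{114317}{5}$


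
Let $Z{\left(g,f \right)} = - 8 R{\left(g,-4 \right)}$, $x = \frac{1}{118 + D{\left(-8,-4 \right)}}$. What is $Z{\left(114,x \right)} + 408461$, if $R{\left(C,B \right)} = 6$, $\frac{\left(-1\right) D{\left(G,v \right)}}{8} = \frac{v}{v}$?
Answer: $408413$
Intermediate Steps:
$D{\left(G,v \right)} = -8$ ($D{\left(G,v \right)} = - 8 \frac{v}{v} = \left(-8\right) 1 = -8$)
$x = \frac{1}{110}$ ($x = \frac{1}{118 - 8} = \frac{1}{110} \approx 0.0090909$)
$Z{\left(g,f \right)} = -48$ ($Z{\left(g,f \right)} = \left(-8\right) 6 = -48$)
$Z{\left(114,x \right)} + 408461 = -48 + 408461 = 408413$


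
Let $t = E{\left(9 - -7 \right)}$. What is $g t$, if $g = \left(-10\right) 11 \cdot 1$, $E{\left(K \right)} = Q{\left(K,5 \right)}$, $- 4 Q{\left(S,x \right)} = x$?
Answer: $\frac{275}{2} \approx 137.5$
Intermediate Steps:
$Q{\left(S,x \right)} = - \frac{x}{4}$
$E{\left(K \right)} = - \frac{5}{4}$ ($E{\left(K \right)} = \left(- \frac{1}{4}\right) 5 = - \frac{5}{4}$)
$t = - \frac{5}{4} \approx -1.25$
$g = -110$ ($g = \left(-110\right) 1 = -110$)
$g t = \left(-110\right) \left(- \frac{5}{4}\right) = \frac{275}{2}$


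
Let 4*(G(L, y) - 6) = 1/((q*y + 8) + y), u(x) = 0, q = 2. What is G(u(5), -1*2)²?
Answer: 2401/64 ≈ 37.516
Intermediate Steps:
G(L, y) = 6 + 1/(4*(8 + 3*y)) (G(L, y) = 6 + 1/(4*((2*y + 8) + y)) = 6 + 1/(4*((8 + 2*y) + y)) = 6 + 1/(4*(8 + 3*y)))
G(u(5), -1*2)² = ((193 + 72*(-1*2))/(4*(8 + 3*(-1*2))))² = ((193 + 72*(-2))/(4*(8 + 3*(-2))))² = ((193 - 144)/(4*(8 - 6)))² = ((¼)*49/2)² = ((¼)*(½)*49)² = (49/8)² = 2401/64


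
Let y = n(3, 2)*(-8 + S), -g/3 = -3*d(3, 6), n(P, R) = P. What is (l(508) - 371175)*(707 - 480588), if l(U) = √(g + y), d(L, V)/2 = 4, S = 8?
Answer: 178119830175 - 2879286*√2 ≈ 1.7812e+11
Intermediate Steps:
d(L, V) = 8 (d(L, V) = 2*4 = 8)
g = 72 (g = -(-9)*8 = -3*(-24) = 72)
y = 0 (y = 3*(-8 + 8) = 3*0 = 0)
l(U) = 6*√2 (l(U) = √(72 + 0) = √72 = 6*√2)
(l(508) - 371175)*(707 - 480588) = (6*√2 - 371175)*(707 - 480588) = (-371175 + 6*√2)*(-479881) = 178119830175 - 2879286*√2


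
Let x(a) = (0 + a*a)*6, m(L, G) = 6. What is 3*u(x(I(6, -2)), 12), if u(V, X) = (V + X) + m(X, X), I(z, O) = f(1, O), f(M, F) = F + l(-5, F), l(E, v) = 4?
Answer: 126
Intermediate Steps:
f(M, F) = 4 + F (f(M, F) = F + 4 = 4 + F)
I(z, O) = 4 + O
x(a) = 6*a**2 (x(a) = (0 + a**2)*6 = a**2*6 = 6*a**2)
u(V, X) = 6 + V + X (u(V, X) = (V + X) + 6 = 6 + V + X)
3*u(x(I(6, -2)), 12) = 3*(6 + 6*(4 - 2)**2 + 12) = 3*(6 + 6*2**2 + 12) = 3*(6 + 6*4 + 12) = 3*(6 + 24 + 12) = 3*42 = 126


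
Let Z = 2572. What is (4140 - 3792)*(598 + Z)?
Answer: 1103160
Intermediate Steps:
(4140 - 3792)*(598 + Z) = (4140 - 3792)*(598 + 2572) = 348*3170 = 1103160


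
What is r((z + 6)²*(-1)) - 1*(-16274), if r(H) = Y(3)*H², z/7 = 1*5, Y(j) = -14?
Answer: -39544380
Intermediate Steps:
z = 35 (z = 7*(1*5) = 7*5 = 35)
r(H) = -14*H²
r((z + 6)²*(-1)) - 1*(-16274) = -14*(35 + 6)⁴ - 1*(-16274) = -14*(41²*(-1))² + 16274 = -14*(1681*(-1))² + 16274 = -14*(-1681)² + 16274 = -14*2825761 + 16274 = -39560654 + 16274 = -39544380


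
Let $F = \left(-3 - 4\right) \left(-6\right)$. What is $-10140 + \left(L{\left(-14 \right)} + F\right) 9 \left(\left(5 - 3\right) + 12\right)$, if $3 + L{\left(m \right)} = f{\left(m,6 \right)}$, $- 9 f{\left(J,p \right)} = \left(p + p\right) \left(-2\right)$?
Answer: $-4890$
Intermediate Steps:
$F = 42$ ($F = \left(-7\right) \left(-6\right) = 42$)
$f{\left(J,p \right)} = \frac{4 p}{9}$ ($f{\left(J,p \right)} = - \frac{\left(p + p\right) \left(-2\right)}{9} = - \frac{2 p \left(-2\right)}{9} = - \frac{\left(-4\right) p}{9} = \frac{4 p}{9}$)
$L{\left(m \right)} = - \frac{1}{3}$ ($L{\left(m \right)} = -3 + \frac{4}{9} \cdot 6 = -3 + \frac{8}{3} = - \frac{1}{3}$)
$-10140 + \left(L{\left(-14 \right)} + F\right) 9 \left(\left(5 - 3\right) + 12\right) = -10140 + \left(- \frac{1}{3} + 42\right) 9 \left(\left(5 - 3\right) + 12\right) = -10140 + \frac{125 \cdot 9 \left(2 + 12\right)}{3} = -10140 + \frac{125 \cdot 9 \cdot 14}{3} = -10140 + \frac{125}{3} \cdot 126 = -10140 + 5250 = -4890$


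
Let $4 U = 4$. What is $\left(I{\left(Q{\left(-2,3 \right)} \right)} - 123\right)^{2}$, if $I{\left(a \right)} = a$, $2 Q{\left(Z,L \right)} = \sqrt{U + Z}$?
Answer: $\frac{\left(246 - i\right)^{2}}{4} \approx 15129.0 - 123.0 i$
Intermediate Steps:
$U = 1$ ($U = \frac{1}{4} \cdot 4 = 1$)
$Q{\left(Z,L \right)} = \frac{\sqrt{1 + Z}}{2}$
$\left(I{\left(Q{\left(-2,3 \right)} \right)} - 123\right)^{2} = \left(\frac{\sqrt{1 - 2}}{2} - 123\right)^{2} = \left(\frac{\sqrt{-1}}{2} - 123\right)^{2} = \left(\frac{i}{2} - 123\right)^{2} = \left(-123 + \frac{i}{2}\right)^{2}$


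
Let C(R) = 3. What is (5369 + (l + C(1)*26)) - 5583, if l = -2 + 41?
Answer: -97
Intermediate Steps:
l = 39
(5369 + (l + C(1)*26)) - 5583 = (5369 + (39 + 3*26)) - 5583 = (5369 + (39 + 78)) - 5583 = (5369 + 117) - 5583 = 5486 - 5583 = -97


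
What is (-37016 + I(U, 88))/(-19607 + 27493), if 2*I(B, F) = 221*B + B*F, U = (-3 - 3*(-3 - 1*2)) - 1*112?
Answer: -26233/3943 ≈ -6.6531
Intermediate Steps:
U = -100 (U = (-3 - 3*(-3 - 2)) - 112 = (-3 - 3*(-5)) - 112 = (-3 + 15) - 112 = 12 - 112 = -100)
I(B, F) = 221*B/2 + B*F/2 (I(B, F) = (221*B + B*F)/2 = 221*B/2 + B*F/2)
(-37016 + I(U, 88))/(-19607 + 27493) = (-37016 + (½)*(-100)*(221 + 88))/(-19607 + 27493) = (-37016 + (½)*(-100)*309)/7886 = (-37016 - 15450)*(1/7886) = -52466*1/7886 = -26233/3943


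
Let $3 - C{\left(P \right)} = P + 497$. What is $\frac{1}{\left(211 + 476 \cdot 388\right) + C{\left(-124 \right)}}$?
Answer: $\frac{1}{184529} \approx 5.4192 \cdot 10^{-6}$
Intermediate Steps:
$C{\left(P \right)} = -494 - P$ ($C{\left(P \right)} = 3 - \left(P + 497\right) = 3 - \left(497 + P\right) = -494 - P$)
$\frac{1}{\left(211 + 476 \cdot 388\right) + C{\left(-124 \right)}} = \frac{1}{\left(211 + 476 \cdot 388\right) - 370} = \frac{1}{\left(211 + 184688\right) + \left(-494 + 124\right)} = \frac{1}{184899 - 370} = \frac{1}{184529}$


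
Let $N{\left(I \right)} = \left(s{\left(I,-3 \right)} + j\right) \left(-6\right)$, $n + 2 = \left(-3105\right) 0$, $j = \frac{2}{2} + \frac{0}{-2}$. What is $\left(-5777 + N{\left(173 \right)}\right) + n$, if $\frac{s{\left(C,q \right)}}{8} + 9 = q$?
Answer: $-5209$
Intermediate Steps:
$s{\left(C,q \right)} = -72 + 8 q$
$j = 1$ ($j = 2 \cdot \frac{1}{2} + 0 \left(- \frac{1}{2}\right) = 1 + 0 = 1$)
$n = -2$ ($n = -2 - 0 = -2 + 0 = -2$)
$N{\left(I \right)} = 570$ ($N{\left(I \right)} = \left(\left(-72 + 8 \left(-3\right)\right) + 1\right) \left(-6\right) = \left(\left(-72 - 24\right) + 1\right) \left(-6\right) = \left(-96 + 1\right) \left(-6\right) = \left(-95\right) \left(-6\right) = 570$)
$\left(-5777 + N{\left(173 \right)}\right) + n = \left(-5777 + 570\right) - 2 = -5207 - 2 = -5209$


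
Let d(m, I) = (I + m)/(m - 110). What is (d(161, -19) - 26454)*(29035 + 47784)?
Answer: -103629752828/51 ≈ -2.0320e+9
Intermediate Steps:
d(m, I) = (I + m)/(-110 + m)
(d(161, -19) - 26454)*(29035 + 47784) = ((-19 + 161)/(-110 + 161) - 26454)*(29035 + 47784) = (142/51 - 26454)*76819 = -1349012/51*76819 = -103629752828/51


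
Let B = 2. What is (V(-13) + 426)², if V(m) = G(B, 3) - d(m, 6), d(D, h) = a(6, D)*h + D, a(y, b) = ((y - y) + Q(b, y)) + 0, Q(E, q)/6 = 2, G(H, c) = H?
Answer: 136161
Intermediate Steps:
Q(E, q) = 12 (Q(E, q) = 6*2 = 12)
a(y, b) = 12 (a(y, b) = ((y - y) + 12) + 0 = (0 + 12) + 0 = 12 + 0 = 12)
d(D, h) = D + 12*h (d(D, h) = 12*h + D = D + 12*h)
V(m) = -70 - m (V(m) = 2 - (m + 12*6) = 2 - (m + 72) = 2 - (72 + m) = 2 + (-72 - m) = -70 - m)
(V(-13) + 426)² = ((-70 - 1*(-13)) + 426)² = ((-70 + 13) + 426)² = (-57 + 426)² = 369² = 136161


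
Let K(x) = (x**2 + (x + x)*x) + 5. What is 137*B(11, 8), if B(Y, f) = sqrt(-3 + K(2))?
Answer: 137*sqrt(14) ≈ 512.61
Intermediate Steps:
K(x) = 5 + 3*x**2 (K(x) = (x**2 + (2*x)*x) + 5 = (x**2 + 2*x**2) + 5 = 3*x**2 + 5 = 5 + 3*x**2)
B(Y, f) = sqrt(14) (B(Y, f) = sqrt(-3 + (5 + 3*2**2)) = sqrt(-3 + (5 + 3*4)) = sqrt(-3 + (5 + 12)) = sqrt(-3 + 17) = sqrt(14))
137*B(11, 8) = 137*sqrt(14)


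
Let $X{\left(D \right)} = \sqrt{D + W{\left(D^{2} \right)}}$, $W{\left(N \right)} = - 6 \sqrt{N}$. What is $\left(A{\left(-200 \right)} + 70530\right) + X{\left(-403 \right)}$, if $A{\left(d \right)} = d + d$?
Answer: $70130 + i \sqrt{2821} \approx 70130.0 + 53.113 i$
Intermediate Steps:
$A{\left(d \right)} = 2 d$
$X{\left(D \right)} = \sqrt{D - 6 \sqrt{D^{2}}}$
$\left(A{\left(-200 \right)} + 70530\right) + X{\left(-403 \right)} = \left(2 \left(-200\right) + 70530\right) + \sqrt{-403 - 6 \sqrt{\left(-403\right)^{2}}} = \left(-400 + 70530\right) + \sqrt{-403 - 6 \sqrt{162409}} = 70130 + \sqrt{-403 - 2418} = 70130 + \sqrt{-2821} = 70130 + i \sqrt{2821}$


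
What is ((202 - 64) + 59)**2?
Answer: 38809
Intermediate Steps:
((202 - 64) + 59)**2 = (138 + 59)**2 = 197**2 = 38809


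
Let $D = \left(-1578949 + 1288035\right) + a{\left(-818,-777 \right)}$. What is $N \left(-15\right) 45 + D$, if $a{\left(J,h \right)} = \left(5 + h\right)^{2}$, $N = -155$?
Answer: $409695$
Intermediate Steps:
$D = 305070$ ($D = \left(-1578949 + 1288035\right) + \left(5 - 777\right)^{2} = -290914 + \left(-772\right)^{2} = -290914 + 595984 = 305070$)
$N \left(-15\right) 45 + D = \left(-155\right) \left(-15\right) 45 + 305070 = 2325 \cdot 45 + 305070 = 104625 + 305070 = 409695$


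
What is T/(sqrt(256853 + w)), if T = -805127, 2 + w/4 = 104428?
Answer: -805127*sqrt(674557)/674557 ≈ -980.29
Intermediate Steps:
w = 417704 (w = -8 + 4*104428 = -8 + 417712 = 417704)
T/(sqrt(256853 + w)) = -805127/sqrt(256853 + 417704) = -805127*sqrt(674557)/674557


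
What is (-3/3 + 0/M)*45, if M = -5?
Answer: -45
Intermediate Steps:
(-3/3 + 0/M)*45 = (-3/3 + 0/(-5))*45 = (-3*⅓ + 0*(-⅕))*45 = (-1 + 0)*45 = -1*45 = -45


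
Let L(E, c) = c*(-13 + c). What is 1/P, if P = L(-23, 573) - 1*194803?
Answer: 1/126077 ≈ 7.9317e-6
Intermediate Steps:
P = 126077 (P = 573*(-13 + 573) - 1*194803 = 573*560 - 194803 = 320880 - 194803 = 126077)
1/P = 1/126077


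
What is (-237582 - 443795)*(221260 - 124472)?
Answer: -65949117076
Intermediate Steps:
(-237582 - 443795)*(221260 - 124472) = -681377*96788 = -65949117076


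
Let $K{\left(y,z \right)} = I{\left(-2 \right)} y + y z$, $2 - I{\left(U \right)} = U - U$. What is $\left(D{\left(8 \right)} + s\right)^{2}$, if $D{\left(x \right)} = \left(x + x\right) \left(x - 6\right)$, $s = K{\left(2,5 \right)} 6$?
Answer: $13456$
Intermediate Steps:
$I{\left(U \right)} = 2$ ($I{\left(U \right)} = 2 - \left(U - U\right) = 2 - 0 = 2 + 0 = 2$)
$K{\left(y,z \right)} = 2 y + y z$
$s = 84$ ($s = 2 \left(2 + 5\right) 6 = 2 \cdot 7 \cdot 6 = 14 \cdot 6 = 84$)
$D{\left(x \right)} = 2 x \left(-6 + x\right)$
$\left(D{\left(8 \right)} + s\right)^{2} = \left(2 \cdot 8 \left(-6 + 8\right) + 84\right)^{2} = \left(2 \cdot 8 \cdot 2 + 84\right)^{2} = \left(32 + 84\right)^{2} = 116^{2} = 13456$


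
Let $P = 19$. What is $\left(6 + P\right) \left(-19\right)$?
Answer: $-475$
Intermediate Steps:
$\left(6 + P\right) \left(-19\right) = \left(6 + 19\right) \left(-19\right) = 25 \left(-19\right) = -475$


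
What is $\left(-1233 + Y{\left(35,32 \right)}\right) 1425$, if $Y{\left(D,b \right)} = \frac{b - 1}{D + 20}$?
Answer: $- \frac{19318440}{11} \approx -1.7562 \cdot 10^{6}$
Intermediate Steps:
$Y{\left(D,b \right)} = \frac{-1 + b}{20 + D}$
$\left(-1233 + Y{\left(35,32 \right)}\right) 1425 = \left(-1233 + \frac{-1 + 32}{20 + 35}\right) 1425 = \left(-1233 + \frac{1}{55} \cdot 31\right) 1425 = \left(-1233 + \frac{31}{55}\right) 1425 = \left(- \frac{67784}{55}\right) 1425 = - \frac{19318440}{11}$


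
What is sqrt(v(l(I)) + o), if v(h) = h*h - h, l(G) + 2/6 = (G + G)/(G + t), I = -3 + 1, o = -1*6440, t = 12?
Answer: I*sqrt(1448714)/15 ≈ 80.242*I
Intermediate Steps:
o = -6440
I = -2
l(G) = -1/3 + 2*G/(12 + G) (l(G) = -1/3 + (G + G)/(G + 12) = -1/3 + (2*G)/(12 + G) = -1/3 + 2*G/(12 + G))
v(h) = h**2 - h
sqrt(v(l(I)) + o) = sqrt(((-12 + 5*(-2))/(3*(12 - 2)))*(-1 + (-12 + 5*(-2))/(3*(12 - 2))) - 6440) = sqrt(((1/3)*(-12 - 10)/10)*(-1 + (1/3)*(-12 - 10)/10) - 6440) = sqrt(((1/3)*(1/10)*(-22))*(-1 + (1/3)*(1/10)*(-22)) - 6440) = sqrt(-11*(-1 - 11/15)/15 - 6440) = sqrt(-11/15*(-26/15) - 6440) = sqrt(286/225 - 6440) = sqrt(-1448714/225) = I*sqrt(1448714)/15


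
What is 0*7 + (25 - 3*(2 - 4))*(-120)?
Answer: -3720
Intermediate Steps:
0*7 + (25 - 3*(2 - 4))*(-120) = 0 + (25 - 3*(-2))*(-120) = 0 + (25 - 1*(-6))*(-120) = 0 + (25 + 6)*(-120) = 0 + 31*(-120) = 0 - 3720 = -3720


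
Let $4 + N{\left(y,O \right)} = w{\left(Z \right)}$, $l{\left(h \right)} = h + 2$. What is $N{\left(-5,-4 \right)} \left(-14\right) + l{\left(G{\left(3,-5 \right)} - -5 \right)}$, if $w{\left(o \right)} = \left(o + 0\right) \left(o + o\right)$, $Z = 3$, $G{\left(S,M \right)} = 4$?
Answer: $-185$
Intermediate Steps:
$l{\left(h \right)} = 2 + h$
$w{\left(o \right)} = 2 o^{2}$ ($w{\left(o \right)} = o 2 o = 2 o^{2}$)
$N{\left(y,O \right)} = 14$ ($N{\left(y,O \right)} = -4 + 2 \cdot 3^{2} = -4 + 2 \cdot 9 = -4 + 18 = 14$)
$N{\left(-5,-4 \right)} \left(-14\right) + l{\left(G{\left(3,-5 \right)} - -5 \right)} = 14 \left(-14\right) + \left(2 + \left(4 - -5\right)\right) = -196 + \left(2 + \left(4 + 5\right)\right) = -196 + \left(2 + 9\right) = -196 + 11 = -185$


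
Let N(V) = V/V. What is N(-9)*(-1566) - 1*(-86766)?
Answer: 85200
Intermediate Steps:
N(V) = 1
N(-9)*(-1566) - 1*(-86766) = 1*(-1566) - 1*(-86766) = -1566 + 86766 = 85200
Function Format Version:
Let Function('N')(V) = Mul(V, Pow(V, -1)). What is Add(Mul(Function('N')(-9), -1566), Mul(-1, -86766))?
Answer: 85200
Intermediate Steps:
Function('N')(V) = 1
Add(Mul(Function('N')(-9), -1566), Mul(-1, -86766)) = Add(Mul(1, -1566), Mul(-1, -86766)) = Add(-1566, 86766) = 85200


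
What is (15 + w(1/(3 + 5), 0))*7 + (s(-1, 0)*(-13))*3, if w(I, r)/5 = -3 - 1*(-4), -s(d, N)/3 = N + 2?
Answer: 374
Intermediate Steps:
s(d, N) = -6 - 3*N (s(d, N) = -3*(N + 2) = -3*(2 + N) = -6 - 3*N)
w(I, r) = 5 (w(I, r) = 5*(-3 - 1*(-4)) = 5*(-3 + 4) = 5*1 = 5)
(15 + w(1/(3 + 5), 0))*7 + (s(-1, 0)*(-13))*3 = (15 + 5)*7 + ((-6 - 3*0)*(-13))*3 = 20*7 + ((-6 + 0)*(-13))*3 = 140 - 6*(-13)*3 = 140 + 78*3 = 140 + 234 = 374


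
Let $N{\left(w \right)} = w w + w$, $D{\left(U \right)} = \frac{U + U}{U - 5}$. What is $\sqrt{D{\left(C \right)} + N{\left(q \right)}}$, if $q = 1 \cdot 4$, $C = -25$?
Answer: $\frac{\sqrt{195}}{3} \approx 4.6547$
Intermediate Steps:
$D{\left(U \right)} = \frac{2 U}{-5 + U}$
$q = 4$
$N{\left(w \right)} = w + w^{2}$ ($N{\left(w \right)} = w^{2} + w = w + w^{2}$)
$\sqrt{D{\left(C \right)} + N{\left(q \right)}} = \sqrt{2 \left(-25\right) \frac{1}{-5 - 25} + 4 \left(1 + 4\right)} = \sqrt{2 \left(-25\right) \frac{1}{-30} + 4 \cdot 5} = \sqrt{2 \left(-25\right) \left(- \frac{1}{30}\right) + 20} = \sqrt{\frac{5}{3} + 20} = \sqrt{\frac{65}{3}} = \frac{\sqrt{195}}{3}$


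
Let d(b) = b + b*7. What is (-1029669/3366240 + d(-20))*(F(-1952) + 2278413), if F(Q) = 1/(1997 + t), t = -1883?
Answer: -46720833267706909/127917120 ≈ -3.6524e+8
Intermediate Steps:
d(b) = 8*b (d(b) = b + 7*b = 8*b)
F(Q) = 1/114 (F(Q) = 1/(1997 - 1883) = 1/114)
(-1029669/3366240 + d(-20))*(F(-1952) + 2278413) = (-1029669/3366240 + 8*(-20))*(1/114 + 2278413) = (-1029669*1/3366240 - 160)*(259739083/114) = (-343223/1122080 - 160)*(259739083/114) = -179876023/1122080*259739083/114 = -46720833267706909/127917120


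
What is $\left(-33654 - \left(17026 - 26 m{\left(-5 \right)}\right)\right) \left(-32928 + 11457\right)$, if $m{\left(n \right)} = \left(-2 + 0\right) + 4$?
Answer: $1087033788$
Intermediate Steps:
$m{\left(n \right)} = 2$ ($m{\left(n \right)} = -2 + 4 = 2$)
$\left(-33654 - \left(17026 - 26 m{\left(-5 \right)}\right)\right) \left(-32928 + 11457\right) = \left(-33654 - \left(17026 - 52\right)\right) \left(-32928 + 11457\right) = \left(-33654 - 16974\right) \left(-21471\right) = \left(-50628\right) \left(-21471\right) = 1087033788$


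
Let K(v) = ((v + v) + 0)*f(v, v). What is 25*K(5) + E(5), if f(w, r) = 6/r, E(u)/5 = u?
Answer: 325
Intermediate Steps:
E(u) = 5*u
K(v) = 12 (K(v) = ((v + v) + 0)*(6/v) = (2*v + 0)*(6/v) = (2*v)*(6/v) = 12)
25*K(5) + E(5) = 25*12 + 5*5 = 300 + 25 = 325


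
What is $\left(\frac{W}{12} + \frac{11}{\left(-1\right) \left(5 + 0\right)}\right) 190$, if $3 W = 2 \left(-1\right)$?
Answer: $- \frac{3857}{9} \approx -428.56$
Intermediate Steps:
$W = - \frac{2}{3}$ ($W = \frac{2 \left(-1\right)}{3} = \frac{1}{3} \left(-2\right) = - \frac{2}{3} \approx -0.66667$)
$\left(\frac{W}{12} + \frac{11}{\left(-1\right) \left(5 + 0\right)}\right) 190 = \left(- \frac{2}{3 \cdot 12} + \frac{11}{\left(-1\right) \left(5 + 0\right)}\right) 190 = \left(\left(- \frac{2}{3}\right) \frac{1}{12} + \frac{11}{\left(-1\right) 5}\right) 190 = \left(- \frac{1}{18} + \frac{11}{-5}\right) 190 = \left(- \frac{1}{18} + 11 \left(- \frac{1}{5}\right)\right) 190 = \left(- \frac{1}{18} - \frac{11}{5}\right) 190 = \left(- \frac{203}{90}\right) 190 = - \frac{3857}{9}$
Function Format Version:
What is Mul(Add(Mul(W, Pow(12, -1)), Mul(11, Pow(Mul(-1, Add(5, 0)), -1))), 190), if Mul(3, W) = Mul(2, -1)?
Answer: Rational(-3857, 9) ≈ -428.56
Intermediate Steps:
W = Rational(-2, 3) (W = Mul(Rational(1, 3), Mul(2, -1)) = Mul(Rational(1, 3), -2) = Rational(-2, 3) ≈ -0.66667)
Mul(Add(Mul(W, Pow(12, -1)), Mul(11, Pow(Mul(-1, Add(5, 0)), -1))), 190) = Mul(Add(Mul(Rational(-2, 3), Pow(12, -1)), Mul(11, Pow(Mul(-1, Add(5, 0)), -1))), 190) = Mul(Add(Mul(Rational(-2, 3), Rational(1, 12)), Mul(11, Pow(Mul(-1, 5), -1))), 190) = Mul(Add(Rational(-1, 18), Mul(11, Pow(-5, -1))), 190) = Mul(Add(Rational(-1, 18), Mul(11, Rational(-1, 5))), 190) = Mul(Add(Rational(-1, 18), Rational(-11, 5)), 190) = Mul(Rational(-203, 90), 190) = Rational(-3857, 9)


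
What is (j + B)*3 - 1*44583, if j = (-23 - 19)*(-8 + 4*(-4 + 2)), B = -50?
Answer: -42717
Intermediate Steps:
j = 672 (j = -42*(-8 + 4*(-2)) = -42*(-8 - 8) = -42*(-16) = 672)
(j + B)*3 - 1*44583 = (672 - 50)*3 - 1*44583 = 622*3 - 44583 = 1866 - 44583 = -42717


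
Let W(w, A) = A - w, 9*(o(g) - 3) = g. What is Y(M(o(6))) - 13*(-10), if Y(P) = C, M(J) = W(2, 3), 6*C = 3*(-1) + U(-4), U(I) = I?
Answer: 773/6 ≈ 128.83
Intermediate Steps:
o(g) = 3 + g/9
C = -7/6 (C = (3*(-1) - 4)/6 = (-3 - 4)/6 = (1/6)*(-7) = -7/6 ≈ -1.1667)
M(J) = 1 (M(J) = 3 - 1*2 = 3 - 2 = 1)
Y(P) = -7/6
Y(M(o(6))) - 13*(-10) = -7/6 - 13*(-10) = -7/6 + 130 = 773/6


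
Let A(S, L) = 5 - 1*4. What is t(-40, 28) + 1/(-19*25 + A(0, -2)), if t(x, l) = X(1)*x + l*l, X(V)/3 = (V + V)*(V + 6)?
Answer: -424705/474 ≈ -896.00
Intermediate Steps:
A(S, L) = 1 (A(S, L) = 5 - 4 = 1)
X(V) = 6*V*(6 + V) (X(V) = 3*((V + V)*(V + 6)) = 3*((2*V)*(6 + V)) = 3*(2*V*(6 + V)) = 6*V*(6 + V))
t(x, l) = l² + 42*x (t(x, l) = (6*1*(6 + 1))*x + l*l = (6*1*7)*x + l² = 42*x + l² = l² + 42*x)
t(-40, 28) + 1/(-19*25 + A(0, -2)) = (28² + 42*(-40)) + 1/(-19*25 + 1) = (784 - 1680) + 1/(-475 + 1) = -896 + 1/(-474) = -896 - 1/474 = -424705/474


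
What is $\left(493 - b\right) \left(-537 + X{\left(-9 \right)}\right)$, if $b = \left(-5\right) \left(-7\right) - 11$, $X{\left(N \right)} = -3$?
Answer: $-253260$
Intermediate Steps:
$b = 24$ ($b = 35 - 11 = 24$)
$\left(493 - b\right) \left(-537 + X{\left(-9 \right)}\right) = \left(493 - 24\right) \left(-537 - 3\right) = \left(493 - 24\right) \left(-540\right) = 469 \left(-540\right) = -253260$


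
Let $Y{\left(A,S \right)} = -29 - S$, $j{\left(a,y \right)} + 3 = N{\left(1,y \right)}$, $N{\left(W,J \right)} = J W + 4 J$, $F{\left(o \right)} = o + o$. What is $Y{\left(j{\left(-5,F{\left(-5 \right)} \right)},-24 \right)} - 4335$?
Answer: $-4340$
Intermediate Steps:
$F{\left(o \right)} = 2 o$
$N{\left(W,J \right)} = 4 J + J W$
$j{\left(a,y \right)} = -3 + 5 y$ ($j{\left(a,y \right)} = -3 + y \left(4 + 1\right) = -3 + y 5 = -3 + 5 y$)
$Y{\left(j{\left(-5,F{\left(-5 \right)} \right)},-24 \right)} - 4335 = \left(-29 - -24\right) - 4335 = \left(-29 + 24\right) - 4335 = -5 - 4335 = -4340$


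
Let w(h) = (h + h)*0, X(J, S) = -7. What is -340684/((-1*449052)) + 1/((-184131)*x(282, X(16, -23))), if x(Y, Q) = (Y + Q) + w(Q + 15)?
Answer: 1437573591004/1894850691525 ≈ 0.75867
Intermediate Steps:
w(h) = 0 (w(h) = (2*h)*0 = 0)
x(Y, Q) = Q + Y (x(Y, Q) = (Y + Q) + 0 = (Q + Y) + 0 = Q + Y)
-340684/((-1*449052)) + 1/((-184131)*x(282, X(16, -23))) = -340684/((-1*449052)) + 1/((-184131)*(-7 + 282)) = -340684/(-449052) - 1/184131/275 = -340684*(-1/449052) - 1/184131*1/275 = 85171/112263 - 1/50636025 = 1437573591004/1894850691525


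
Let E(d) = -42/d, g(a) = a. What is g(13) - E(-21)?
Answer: 11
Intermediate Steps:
g(13) - E(-21) = 13 - (-42)/(-21) = 13 - (-42)*(-1)/21 = 13 - 1*2 = 13 - 2 = 11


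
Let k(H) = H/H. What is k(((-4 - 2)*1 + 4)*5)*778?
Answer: 778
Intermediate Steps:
k(H) = 1
k(((-4 - 2)*1 + 4)*5)*778 = 1*778 = 778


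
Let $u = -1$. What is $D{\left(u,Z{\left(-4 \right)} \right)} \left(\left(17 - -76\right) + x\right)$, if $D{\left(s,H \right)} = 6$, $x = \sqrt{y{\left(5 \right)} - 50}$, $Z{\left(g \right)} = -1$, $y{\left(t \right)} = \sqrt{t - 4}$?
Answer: $558 + 42 i \approx 558.0 + 42.0 i$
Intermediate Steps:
$y{\left(t \right)} = \sqrt{-4 + t}$
$x = 7 i$ ($x = \sqrt{\sqrt{-4 + 5} - 50} = \sqrt{\sqrt{1} - 50} = \sqrt{1 - 50} = \sqrt{-49} = 7 i \approx 7.0 i$)
$D{\left(u,Z{\left(-4 \right)} \right)} \left(\left(17 - -76\right) + x\right) = 6 \left(\left(17 - -76\right) + 7 i\right) = 6 \left(\left(17 + 76\right) + 7 i\right) = 6 \left(93 + 7 i\right) = 558 + 42 i$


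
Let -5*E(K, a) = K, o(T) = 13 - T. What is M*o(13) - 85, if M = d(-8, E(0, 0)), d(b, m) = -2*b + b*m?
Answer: -85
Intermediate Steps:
E(K, a) = -K/5
M = 16 (M = -8*(-2 - 1/5*0) = -8*(-2 + 0) = -8*(-2) = 16)
M*o(13) - 85 = 16*(13 - 1*13) - 85 = 16*(13 - 13) - 85 = 16*0 - 85 = 0 - 85 = -85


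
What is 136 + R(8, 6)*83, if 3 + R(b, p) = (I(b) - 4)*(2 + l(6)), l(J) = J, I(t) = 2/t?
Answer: -2603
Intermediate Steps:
R(b, p) = -35 + 16/b (R(b, p) = -3 + (2/b - 4)*(2 + 6) = -3 + (-4 + 2/b)*8 = -3 + (-32 + 16/b) = -35 + 16/b)
136 + R(8, 6)*83 = 136 + (-35 + 16/8)*83 = 136 + (-35 + 16*(⅛))*83 = 136 + (-35 + 2)*83 = 136 - 33*83 = 136 - 2739 = -2603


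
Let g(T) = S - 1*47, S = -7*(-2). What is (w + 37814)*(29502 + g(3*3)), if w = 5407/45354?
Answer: 16846656813349/15118 ≈ 1.1143e+9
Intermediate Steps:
w = 5407/45354 (w = 5407*(1/45354) = 5407/45354 ≈ 0.11922)
S = 14
g(T) = -33 (g(T) = 14 - 1*47 = 14 - 47 = -33)
(w + 37814)*(29502 + g(3*3)) = (5407/45354 + 37814)*(29502 - 33) = (1715021563/45354)*29469 = 16846656813349/15118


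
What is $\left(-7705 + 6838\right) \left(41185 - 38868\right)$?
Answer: $-2008839$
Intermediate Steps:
$\left(-7705 + 6838\right) \left(41185 - 38868\right) = \left(-867\right) 2317 = -2008839$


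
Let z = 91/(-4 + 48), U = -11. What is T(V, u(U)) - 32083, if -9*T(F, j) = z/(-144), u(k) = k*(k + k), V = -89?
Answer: -1829500901/57024 ≈ -32083.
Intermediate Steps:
z = 91/44 ≈ 2.0682
u(k) = 2*k² (u(k) = k*(2*k) = 2*k²)
T(F, j) = 91/57024 (T(F, j) = -91/(396*(-144)) = -91*(-1)/(396*144) = -⅑*(-91/6336) = 91/57024)
T(V, u(U)) - 32083 = 91/57024 - 32083 = -1829500901/57024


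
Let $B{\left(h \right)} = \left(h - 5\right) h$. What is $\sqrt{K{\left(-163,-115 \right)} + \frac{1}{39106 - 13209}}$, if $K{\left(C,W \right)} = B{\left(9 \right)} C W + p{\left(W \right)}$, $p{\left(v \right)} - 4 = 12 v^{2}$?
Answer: $\frac{\sqrt{559006712338013}}{25897} \approx 912.98$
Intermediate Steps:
$B{\left(h \right)} = h \left(-5 + h\right)$ ($B{\left(h \right)} = \left(-5 + h\right) h = h \left(-5 + h\right)$)
$p{\left(v \right)} = 4 + 12 v^{2}$
$K{\left(C,W \right)} = 4 + 12 W^{2} + 36 C W$ ($K{\left(C,W \right)} = 9 \left(-5 + 9\right) C W + \left(4 + 12 W^{2}\right) = 9 \cdot 4 C W + \left(4 + 12 W^{2}\right) = 36 C W + \left(4 + 12 W^{2}\right) = 4 + 12 W^{2} + 36 C W$)
$\sqrt{K{\left(-163,-115 \right)} + \frac{1}{39106 - 13209}} = \sqrt{\left(4 + 12 \left(-115\right)^{2} + 36 \left(-163\right) \left(-115\right)\right) + \frac{1}{39106 - 13209}} = \sqrt{\left(4 + 12 \cdot 13225 + 674820\right) + \frac{1}{25897}} = \sqrt{\left(4 + 158700 + 674820\right) + \frac{1}{25897}} = \sqrt{833524 + \frac{1}{25897}} = \sqrt{\frac{21585771029}{25897}} = \frac{\sqrt{559006712338013}}{25897}$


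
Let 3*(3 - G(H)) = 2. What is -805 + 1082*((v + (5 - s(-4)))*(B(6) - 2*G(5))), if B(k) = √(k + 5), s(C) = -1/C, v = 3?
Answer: -119812/3 + 16771*√11/2 ≈ -12126.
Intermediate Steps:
G(H) = 7/3 (G(H) = 3 - ⅓*2 = 3 - ⅔ = 7/3)
B(k) = √(5 + k)
-805 + 1082*((v + (5 - s(-4)))*(B(6) - 2*G(5))) = -805 + 1082*((3 + (5 - (-1)/(-4)))*(√(5 + 6) - 2*7/3)) = -805 + 1082*((3 + (5 - (-1)*(-1)/4))*(√11 - 14/3)) = -805 + 1082*((3 + (5 - 1*¼))*(-14/3 + √11)) = -805 + 1082*((3 + (5 - ¼))*(-14/3 + √11)) = -805 + 1082*((3 + 19/4)*(-14/3 + √11)) = -805 + 1082*(31*(-14/3 + √11)/4) = -805 + 1082*(-217/6 + 31*√11/4) = -805 + (-117397/3 + 16771*√11/2) = -119812/3 + 16771*√11/2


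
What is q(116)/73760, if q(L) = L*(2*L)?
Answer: 841/2305 ≈ 0.36486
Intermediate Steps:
q(L) = 2*L**2
q(116)/73760 = (2*116**2)/73760 = (2*13456)*(1/73760) = 26912*(1/73760) = 841/2305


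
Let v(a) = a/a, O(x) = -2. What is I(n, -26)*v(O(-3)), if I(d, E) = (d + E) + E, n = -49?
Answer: -101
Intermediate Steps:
I(d, E) = d + 2*E (I(d, E) = (E + d) + E = d + 2*E)
v(a) = 1
I(n, -26)*v(O(-3)) = (-49 + 2*(-26))*1 = (-49 - 52)*1 = -101*1 = -101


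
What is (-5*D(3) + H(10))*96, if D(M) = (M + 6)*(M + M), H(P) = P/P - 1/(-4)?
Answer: -25800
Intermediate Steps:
H(P) = 5/4 (H(P) = 1 - 1*(-¼) = 1 + ¼ = 5/4)
D(M) = 2*M*(6 + M) (D(M) = (6 + M)*(2*M) = 2*M*(6 + M))
(-5*D(3) + H(10))*96 = (-10*3*(6 + 3) + 5/4)*96 = (-10*3*9 + 5/4)*96 = (-5*54 + 5/4)*96 = (-270 + 5/4)*96 = -1075/4*96 = -25800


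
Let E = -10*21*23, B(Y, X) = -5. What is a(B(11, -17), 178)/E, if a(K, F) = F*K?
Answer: 89/483 ≈ 0.18426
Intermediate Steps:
E = -4830 (E = -210*23 = -4830)
a(B(11, -17), 178)/E = (178*(-5))/(-4830) = -890*(-1/4830) = 89/483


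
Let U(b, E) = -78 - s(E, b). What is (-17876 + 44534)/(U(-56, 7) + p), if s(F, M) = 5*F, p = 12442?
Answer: 26658/12329 ≈ 2.1622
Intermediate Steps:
U(b, E) = -78 - 5*E
(-17876 + 44534)/(U(-56, 7) + p) = (-17876 + 44534)/((-78 - 5*7) + 12442) = 26658/((-78 - 35) + 12442) = 26658/(-113 + 12442) = 26658/12329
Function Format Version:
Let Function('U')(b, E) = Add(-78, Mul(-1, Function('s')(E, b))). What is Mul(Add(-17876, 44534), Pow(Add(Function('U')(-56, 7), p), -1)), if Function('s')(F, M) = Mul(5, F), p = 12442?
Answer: Rational(26658, 12329) ≈ 2.1622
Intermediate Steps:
Function('U')(b, E) = Add(-78, Mul(-5, E)) (Function('U')(b, E) = Add(-78, Mul(-1, Mul(5, E))) = Add(-78, Mul(-5, E)))
Mul(Add(-17876, 44534), Pow(Add(Function('U')(-56, 7), p), -1)) = Mul(Add(-17876, 44534), Pow(Add(Add(-78, Mul(-5, 7)), 12442), -1)) = Mul(26658, Pow(Add(Add(-78, -35), 12442), -1)) = Mul(26658, Pow(Add(-113, 12442), -1)) = Mul(26658, Pow(12329, -1)) = Mul(26658, Rational(1, 12329)) = Rational(26658, 12329)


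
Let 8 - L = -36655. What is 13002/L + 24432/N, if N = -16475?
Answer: -20652802/18303725 ≈ -1.1283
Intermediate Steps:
L = 36663 (L = 8 - 1*(-36655) = 8 + 36655 = 36663)
13002/L + 24432/N = 13002/36663 + 24432/(-16475) = 13002*(1/36663) + 24432*(-1/16475) = 394/1111 - 24432/16475 = -20652802/18303725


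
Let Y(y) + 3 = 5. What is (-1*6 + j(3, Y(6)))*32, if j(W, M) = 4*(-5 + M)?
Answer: -576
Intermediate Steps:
Y(y) = 2 (Y(y) = -3 + 5 = 2)
j(W, M) = -20 + 4*M
(-1*6 + j(3, Y(6)))*32 = (-1*6 + (-20 + 4*2))*32 = (-6 + (-20 + 8))*32 = (-6 - 12)*32 = -18*32 = -576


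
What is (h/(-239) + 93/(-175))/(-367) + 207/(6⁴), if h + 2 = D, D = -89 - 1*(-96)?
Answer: 356371513/2210367600 ≈ 0.16123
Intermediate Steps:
D = 7 (D = -89 + 96 = 7)
h = 5 (h = -2 + 7 = 5)
(h/(-239) + 93/(-175))/(-367) + 207/(6⁴) = (5/(-239) + 93/(-175))/(-367) + 207/(6⁴) = (5*(-1/239) + 93*(-1/175))*(-1/367) + 207/1296 = (-5/239 - 93/175)*(-1/367) + 207*(1/1296) = -23102/41825*(-1/367) + 23/144 = 23102/15349775 + 23/144 = 356371513/2210367600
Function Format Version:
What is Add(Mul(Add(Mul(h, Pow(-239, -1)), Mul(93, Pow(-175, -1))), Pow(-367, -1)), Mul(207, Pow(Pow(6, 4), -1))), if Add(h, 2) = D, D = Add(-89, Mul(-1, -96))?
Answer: Rational(356371513, 2210367600) ≈ 0.16123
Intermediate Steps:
D = 7 (D = Add(-89, 96) = 7)
h = 5 (h = Add(-2, 7) = 5)
Add(Mul(Add(Mul(h, Pow(-239, -1)), Mul(93, Pow(-175, -1))), Pow(-367, -1)), Mul(207, Pow(Pow(6, 4), -1))) = Add(Mul(Add(Mul(5, Pow(-239, -1)), Mul(93, Pow(-175, -1))), Pow(-367, -1)), Mul(207, Pow(Pow(6, 4), -1))) = Add(Mul(Add(Mul(5, Rational(-1, 239)), Mul(93, Rational(-1, 175))), Rational(-1, 367)), Mul(207, Pow(1296, -1))) = Add(Mul(Add(Rational(-5, 239), Rational(-93, 175)), Rational(-1, 367)), Mul(207, Rational(1, 1296))) = Add(Mul(Rational(-23102, 41825), Rational(-1, 367)), Rational(23, 144)) = Add(Rational(23102, 15349775), Rational(23, 144)) = Rational(356371513, 2210367600)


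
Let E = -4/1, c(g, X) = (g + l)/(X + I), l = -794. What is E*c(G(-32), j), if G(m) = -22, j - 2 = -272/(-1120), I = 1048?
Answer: 228480/73517 ≈ 3.1079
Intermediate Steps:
j = 157/70 (j = 2 - 272/(-1120) = 2 - 272*(-1/1120) = 2 + 17/70 = 157/70 ≈ 2.2429)
c(g, X) = (-794 + g)/(1048 + X) (c(g, X) = (g - 794)/(X + 1048) = (-794 + g)/(1048 + X))
E = -4 (E = -4*1 = -4)
E*c(G(-32), j) = -4*(-794 - 22)/(1048 + 157/70) = -4*(-816)/73517/70 = -280*(-816)/73517 = -4*(-57120/73517) = 228480/73517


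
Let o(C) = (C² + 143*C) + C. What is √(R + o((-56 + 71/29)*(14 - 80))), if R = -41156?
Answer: 8*√170300929/29 ≈ 3600.0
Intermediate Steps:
o(C) = C² + 144*C
√(R + o((-56 + 71/29)*(14 - 80))) = √(-41156 + ((-56 + 71/29)*(14 - 80))*(144 + (-56 + 71/29)*(14 - 80))) = √(-41156 + ((-56 + 71*(1/29))*(-66))*(144 + (-56 + 71*(1/29))*(-66))) = √(-41156 + ((-56 + 71/29)*(-66))*(144 + (-56 + 71/29)*(-66))) = √(-41156 + (-1553/29*(-66))*(144 - 1553/29*(-66))) = √(-41156 + 102498*(144 + 102498/29)/29) = √(-41156 + (102498/29)*(106674/29)) = √(-41156 + 10933871652/841) = √(10899259456/841) = 8*√170300929/29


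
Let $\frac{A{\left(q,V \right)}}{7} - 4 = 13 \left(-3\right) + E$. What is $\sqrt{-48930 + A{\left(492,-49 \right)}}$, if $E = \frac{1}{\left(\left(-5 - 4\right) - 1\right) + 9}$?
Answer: $i \sqrt{49182} \approx 221.77 i$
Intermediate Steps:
$E = -1$ ($E = \frac{1}{\left(-9 - 1\right) + 9} = \frac{1}{-10 + 9} = \frac{1}{-1} = -1$)
$A{\left(q,V \right)} = -252$ ($A{\left(q,V \right)} = 28 + 7 \left(13 \left(-3\right) - 1\right) = 28 + 7 \left(-39 - 1\right) = 28 + 7 \left(-40\right) = 28 - 280 = -252$)
$\sqrt{-48930 + A{\left(492,-49 \right)}} = \sqrt{-48930 - 252} = \sqrt{-49182} = i \sqrt{49182}$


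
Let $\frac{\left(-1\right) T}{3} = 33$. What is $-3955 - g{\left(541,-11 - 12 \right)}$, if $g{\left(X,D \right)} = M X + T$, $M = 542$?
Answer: $-297078$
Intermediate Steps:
$T = -99$ ($T = \left(-3\right) 33 = -99$)
$g{\left(X,D \right)} = -99 + 542 X$ ($g{\left(X,D \right)} = 542 X - 99 = -99 + 542 X$)
$-3955 - g{\left(541,-11 - 12 \right)} = -3955 - \left(-99 + 542 \cdot 541\right) = -3955 - \left(-99 + 293222\right) = -3955 - 293123 = -297078$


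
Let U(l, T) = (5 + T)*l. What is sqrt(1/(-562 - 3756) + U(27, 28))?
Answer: sqrt(16612801166)/4318 ≈ 29.850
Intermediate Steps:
U(l, T) = l*(5 + T)
sqrt(1/(-562 - 3756) + U(27, 28)) = sqrt(1/(-562 - 3756) + 27*(5 + 28)) = sqrt(1/(-4318) + 27*33) = sqrt(-1/4318 + 891) = sqrt(3847337/4318) = sqrt(16612801166)/4318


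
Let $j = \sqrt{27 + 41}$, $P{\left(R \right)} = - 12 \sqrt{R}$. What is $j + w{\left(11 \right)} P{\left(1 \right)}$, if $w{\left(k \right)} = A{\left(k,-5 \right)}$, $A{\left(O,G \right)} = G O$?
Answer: $660 + 2 \sqrt{17} \approx 668.25$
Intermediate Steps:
$w{\left(k \right)} = - 5 k$
$j = 2 \sqrt{17}$ ($j = \sqrt{68} = 2 \sqrt{17} \approx 8.2462$)
$j + w{\left(11 \right)} P{\left(1 \right)} = 2 \sqrt{17} + \left(-5\right) 11 \left(- 12 \sqrt{1}\right) = 2 \sqrt{17} - 55 \left(\left(-12\right) 1\right) = 2 \sqrt{17} - -660 = 2 \sqrt{17} + 660 = 660 + 2 \sqrt{17}$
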